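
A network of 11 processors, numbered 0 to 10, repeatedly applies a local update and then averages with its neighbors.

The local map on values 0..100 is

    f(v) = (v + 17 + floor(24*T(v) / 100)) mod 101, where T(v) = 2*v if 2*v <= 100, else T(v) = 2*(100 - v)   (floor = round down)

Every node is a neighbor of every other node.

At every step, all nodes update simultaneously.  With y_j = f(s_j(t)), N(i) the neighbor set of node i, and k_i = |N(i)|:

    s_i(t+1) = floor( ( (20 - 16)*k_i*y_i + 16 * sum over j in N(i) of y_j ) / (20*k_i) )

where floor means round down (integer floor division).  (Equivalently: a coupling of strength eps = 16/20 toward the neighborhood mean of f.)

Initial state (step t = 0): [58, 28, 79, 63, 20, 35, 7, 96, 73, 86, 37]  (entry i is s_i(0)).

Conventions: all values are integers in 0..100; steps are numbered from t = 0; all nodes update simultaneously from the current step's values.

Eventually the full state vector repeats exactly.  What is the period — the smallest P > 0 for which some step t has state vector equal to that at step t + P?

Simulating step by step:
t=0: [58, 28, 79, 63, 20, 35, 7, 96, 73, 86, 37]
t=1: [50, 46, 39, 50, 44, 47, 42, 40, 39, 40, 47]
t=2: [82, 82, 80, 82, 81, 82, 81, 81, 80, 81, 82]
t=3: [5, 5, 5, 5, 5, 5, 5, 5, 5, 5, 5]
t=4: [24, 24, 24, 24, 24, 24, 24, 24, 24, 24, 24]
t=5: [52, 52, 52, 52, 52, 52, 52, 52, 52, 52, 52]
t=6: [92, 92, 92, 92, 92, 92, 92, 92, 92, 92, 92]
t=7: [11, 11, 11, 11, 11, 11, 11, 11, 11, 11, 11]
t=8: [33, 33, 33, 33, 33, 33, 33, 33, 33, 33, 33]
t=9: [65, 65, 65, 65, 65, 65, 65, 65, 65, 65, 65]
t=10: [98, 98, 98, 98, 98, 98, 98, 98, 98, 98, 98]
t=11: [14, 14, 14, 14, 14, 14, 14, 14, 14, 14, 14]
t=12: [37, 37, 37, 37, 37, 37, 37, 37, 37, 37, 37]
t=13: [71, 71, 71, 71, 71, 71, 71, 71, 71, 71, 71]
t=14: [0, 0, 0, 0, 0, 0, 0, 0, 0, 0, 0]
t=15: [17, 17, 17, 17, 17, 17, 17, 17, 17, 17, 17]
t=16: [42, 42, 42, 42, 42, 42, 42, 42, 42, 42, 42]
t=17: [79, 79, 79, 79, 79, 79, 79, 79, 79, 79, 79]
t=18: [5, 5, 5, 5, 5, 5, 5, 5, 5, 5, 5]

Answer: 15
Key observation: The state at step 3, [5, 5, 5, 5, 5, 5, 5, 5, 5, 5, 5], reappears at step 18 — and no state repeats earlier — so the cycle the system enters has period 15.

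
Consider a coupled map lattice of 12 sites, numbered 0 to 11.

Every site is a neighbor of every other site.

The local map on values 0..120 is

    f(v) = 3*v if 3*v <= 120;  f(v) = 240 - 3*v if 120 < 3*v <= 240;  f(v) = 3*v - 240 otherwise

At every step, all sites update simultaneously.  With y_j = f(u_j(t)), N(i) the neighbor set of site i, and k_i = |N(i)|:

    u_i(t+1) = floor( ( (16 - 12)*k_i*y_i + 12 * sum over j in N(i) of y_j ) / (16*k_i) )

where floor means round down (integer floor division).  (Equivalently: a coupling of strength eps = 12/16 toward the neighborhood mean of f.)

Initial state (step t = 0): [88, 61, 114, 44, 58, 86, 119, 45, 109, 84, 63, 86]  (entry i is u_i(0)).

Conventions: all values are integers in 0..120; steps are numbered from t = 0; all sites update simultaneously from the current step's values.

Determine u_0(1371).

Answer: u_0(1371) = 31
Key observation: The state at step 10, [91, 90, 90, 90, 90, 91, 90, 90, 90, 91, 90, 91], reappears at step 12: the system is in a cycle of period 2 from step 10 on.  Therefore the state at step 1371 equals the state at step 10 + ((1371 - 10) mod 2) = 11, which is [31, 30, 30, 30, 30, 31, 30, 30, 30, 31, 30, 31].

Derivation:
t=0: [88, 61, 114, 44, 58, 86, 119, 45, 109, 84, 63, 86]
t=1: [56, 62, 70, 71, 64, 55, 73, 71, 67, 54, 61, 55]
t=2: [54, 50, 46, 46, 49, 54, 44, 46, 48, 55, 51, 54]
t=3: [88, 90, 92, 92, 91, 88, 93, 92, 91, 87, 90, 88]
t=4: [29, 30, 31, 31, 30, 29, 32, 31, 30, 28, 30, 29]
t=5: [89, 90, 90, 90, 90, 89, 91, 90, 90, 88, 90, 89]
t=6: [28, 29, 29, 29, 29, 28, 29, 29, 29, 28, 29, 28]
t=7: [85, 86, 86, 86, 86, 85, 86, 86, 86, 85, 86, 85]
t=8: [16, 17, 17, 17, 17, 16, 17, 17, 17, 16, 17, 16]
t=9: [49, 50, 50, 50, 50, 49, 50, 50, 50, 49, 50, 49]
t=10: [91, 90, 90, 90, 90, 91, 90, 90, 90, 91, 90, 91]
t=11: [31, 30, 30, 30, 30, 31, 30, 30, 30, 31, 30, 31]
t=12: [91, 90, 90, 90, 90, 91, 90, 90, 90, 91, 90, 91]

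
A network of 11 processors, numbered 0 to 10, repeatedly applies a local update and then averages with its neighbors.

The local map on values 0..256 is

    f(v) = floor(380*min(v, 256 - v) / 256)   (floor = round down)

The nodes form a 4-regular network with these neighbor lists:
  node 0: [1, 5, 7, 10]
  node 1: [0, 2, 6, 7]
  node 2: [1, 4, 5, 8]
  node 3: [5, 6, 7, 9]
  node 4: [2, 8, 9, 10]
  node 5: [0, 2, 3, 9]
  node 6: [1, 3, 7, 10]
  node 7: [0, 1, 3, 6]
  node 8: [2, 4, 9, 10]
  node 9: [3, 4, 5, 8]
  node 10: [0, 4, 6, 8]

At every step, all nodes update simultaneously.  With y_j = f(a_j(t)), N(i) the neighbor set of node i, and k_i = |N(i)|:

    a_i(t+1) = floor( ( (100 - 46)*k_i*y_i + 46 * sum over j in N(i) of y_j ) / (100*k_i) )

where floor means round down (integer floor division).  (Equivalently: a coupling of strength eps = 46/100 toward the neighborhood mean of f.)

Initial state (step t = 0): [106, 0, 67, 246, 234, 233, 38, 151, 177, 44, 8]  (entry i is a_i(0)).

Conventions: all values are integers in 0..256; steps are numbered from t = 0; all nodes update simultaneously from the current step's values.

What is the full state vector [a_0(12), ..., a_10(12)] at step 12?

Answer: [175, 177, 164, 173, 158, 169, 175, 179, 157, 162, 164]

Derivation:
t=0: [106, 0, 67, 246, 234, 233, 38, 151, 177, 44, 8]
t=1: [107, 53, 74, 43, 50, 56, 50, 109, 86, 57, 47]
t=2: [130, 99, 100, 80, 84, 92, 82, 129, 107, 85, 87]
t=3: [169, 152, 144, 129, 131, 140, 132, 167, 145, 129, 137]
t=4: [142, 153, 167, 179, 179, 170, 174, 146, 170, 183, 171]
t=5: [156, 149, 131, 121, 118, 128, 129, 151, 123, 113, 129]
t=6: [159, 163, 180, 177, 177, 180, 179, 161, 180, 173, 181]
t=7: [134, 133, 115, 119, 115, 117, 119, 135, 113, 119, 115]
t=8: [178, 179, 171, 176, 170, 174, 176, 178, 169, 173, 171]
t=9: [116, 116, 124, 118, 126, 120, 118, 115, 127, 123, 124]
t=10: [173, 173, 182, 175, 185, 178, 175, 171, 186, 182, 182]
t=11: [120, 121, 110, 118, 106, 115, 119, 123, 105, 109, 110]
t=12: [175, 177, 164, 173, 158, 169, 175, 179, 157, 162, 164]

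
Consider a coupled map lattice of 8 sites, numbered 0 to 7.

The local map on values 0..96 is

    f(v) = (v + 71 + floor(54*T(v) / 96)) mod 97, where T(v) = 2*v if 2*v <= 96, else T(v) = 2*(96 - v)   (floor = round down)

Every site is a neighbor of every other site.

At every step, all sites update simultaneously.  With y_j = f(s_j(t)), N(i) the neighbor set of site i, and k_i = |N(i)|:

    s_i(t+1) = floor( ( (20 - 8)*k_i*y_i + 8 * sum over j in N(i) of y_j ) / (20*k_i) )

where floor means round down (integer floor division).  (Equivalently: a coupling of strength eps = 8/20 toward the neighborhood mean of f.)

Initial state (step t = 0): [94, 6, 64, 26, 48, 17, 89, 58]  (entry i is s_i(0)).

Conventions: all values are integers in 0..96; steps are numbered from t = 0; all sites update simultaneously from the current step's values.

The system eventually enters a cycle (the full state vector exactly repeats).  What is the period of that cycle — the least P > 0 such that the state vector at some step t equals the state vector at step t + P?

Simulating step by step:
t=0: [94, 6, 64, 26, 48, 17, 89, 58]
t=1: [65, 72, 67, 43, 69, 33, 65, 67]
t=2: [70, 70, 70, 66, 70, 55, 70, 70]
t=3: [73, 73, 73, 73, 73, 74, 73, 73]
t=4: [72, 72, 72, 72, 72, 72, 72, 72]
t=5: [73, 73, 73, 73, 73, 73, 73, 73]
t=6: [72, 72, 72, 72, 72, 72, 72, 72]

Answer: 2
Key observation: The state at step 4, [72, 72, 72, 72, 72, 72, 72, 72], reappears at step 6 — and no state repeats earlier — so the cycle the system enters has period 2.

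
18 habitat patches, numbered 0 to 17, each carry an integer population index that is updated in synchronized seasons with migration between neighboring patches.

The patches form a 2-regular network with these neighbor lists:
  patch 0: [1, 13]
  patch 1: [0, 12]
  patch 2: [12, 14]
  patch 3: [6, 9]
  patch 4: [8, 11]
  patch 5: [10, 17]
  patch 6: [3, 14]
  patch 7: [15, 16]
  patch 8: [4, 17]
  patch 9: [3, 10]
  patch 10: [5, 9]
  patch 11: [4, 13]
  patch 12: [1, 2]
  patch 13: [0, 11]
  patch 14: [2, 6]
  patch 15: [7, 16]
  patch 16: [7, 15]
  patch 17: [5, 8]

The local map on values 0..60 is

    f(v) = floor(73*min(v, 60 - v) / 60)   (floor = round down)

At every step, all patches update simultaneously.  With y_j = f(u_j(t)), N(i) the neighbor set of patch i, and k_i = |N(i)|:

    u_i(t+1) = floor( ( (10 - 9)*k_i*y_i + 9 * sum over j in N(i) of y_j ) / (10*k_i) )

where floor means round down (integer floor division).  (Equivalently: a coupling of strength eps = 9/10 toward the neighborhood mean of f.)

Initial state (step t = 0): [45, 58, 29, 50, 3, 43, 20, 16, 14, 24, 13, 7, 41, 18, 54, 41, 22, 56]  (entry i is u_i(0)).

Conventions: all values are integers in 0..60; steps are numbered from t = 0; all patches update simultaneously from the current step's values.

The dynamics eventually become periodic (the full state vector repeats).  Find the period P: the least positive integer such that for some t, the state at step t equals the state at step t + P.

Simulating step by step:
t=0: [45, 58, 29, 50, 3, 43, 20, 16, 14, 24, 13, 7, 41, 18, 54, 41, 22, 56]
t=1: [12, 18, 17, 25, 11, 10, 10, 23, 4, 15, 23, 11, 18, 13, 27, 22, 21, 17]
t=2: [17, 17, 25, 16, 8, 22, 29, 25, 15, 27, 16, 13, 20, 13, 17, 26, 26, 9]
t=3: [17, 21, 22, 32, 15, 15, 21, 30, 10, 20, 28, 12, 24, 17, 31, 30, 30, 20]
t=4: [22, 24, 31, 25, 13, 27, 33, 36, 20, 33, 22, 18, 25, 17, 26, 36, 36, 15]
t=5: [24, 28, 30, 31, 21, 23, 30, 29, 17, 28, 31, 17, 31, 23, 33, 29, 29, 27]
t=6: [30, 32, 33, 35, 20, 32, 33, 35, 27, 34, 30, 25, 35, 24, 35, 35, 35, 24]
t=7: [31, 33, 30, 31, 30, 32, 30, 30, 27, 32, 32, 26, 32, 32, 31, 30, 30, 32]
t=8: [33, 34, 34, 35, 31, 34, 35, 36, 34, 34, 34, 34, 34, 33, 35, 36, 36, 33]
t=9: [31, 31, 30, 30, 31, 31, 30, 29, 33, 30, 31, 33, 31, 31, 30, 29, 29, 31]
t=10: [35, 35, 35, 36, 32, 35, 36, 35, 34, 35, 35, 34, 35, 33, 36, 35, 35, 33]
t=11: [30, 30, 29, 29, 31, 30, 29, 30, 32, 29, 30, 32, 30, 30, 29, 30, 30, 30]
t=12: [36, 36, 35, 35, 34, 36, 35, 36, 35, 35, 35, 35, 35, 35, 35, 36, 36, 35]
t=13: [29, 29, 30, 30, 30, 29, 30, 29, 30, 30, 29, 30, 29, 29, 30, 29, 29, 29]
t=14: [35, 35, 35, 36, 36, 35, 36, 35, 35, 35, 35, 35, 35, 35, 36, 35, 35, 35]
t=15: [30, 30, 29, 29, 29, 30, 29, 30, 29, 29, 30, 29, 30, 30, 29, 30, 30, 30]
t=16: [36, 36, 35, 35, 35, 36, 35, 36, 35, 35, 35, 35, 35, 35, 35, 36, 36, 35]
t=17: [29, 29, 30, 30, 30, 29, 30, 29, 30, 30, 29, 30, 29, 29, 30, 29, 29, 29]

Answer: 4
Key observation: The state at step 13, [29, 29, 30, 30, 30, 29, 30, 29, 30, 30, 29, 30, 29, 29, 30, 29, 29, 29], reappears at step 17 — and no state repeats earlier — so the cycle the system enters has period 4.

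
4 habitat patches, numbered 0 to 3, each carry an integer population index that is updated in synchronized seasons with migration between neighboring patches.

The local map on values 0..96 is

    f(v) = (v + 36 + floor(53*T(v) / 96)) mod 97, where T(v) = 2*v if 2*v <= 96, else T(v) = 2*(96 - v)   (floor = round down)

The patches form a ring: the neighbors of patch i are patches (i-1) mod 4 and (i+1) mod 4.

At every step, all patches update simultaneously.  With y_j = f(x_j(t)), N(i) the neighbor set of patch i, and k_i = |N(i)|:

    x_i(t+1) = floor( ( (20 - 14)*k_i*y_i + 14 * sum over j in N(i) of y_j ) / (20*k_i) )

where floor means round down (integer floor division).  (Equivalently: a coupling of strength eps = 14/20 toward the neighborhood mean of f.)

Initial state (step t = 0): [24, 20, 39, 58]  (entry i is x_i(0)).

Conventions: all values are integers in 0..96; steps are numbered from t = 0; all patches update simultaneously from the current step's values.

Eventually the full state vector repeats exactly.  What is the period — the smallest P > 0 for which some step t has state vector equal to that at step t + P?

Answer: 3
Key observation: The state at step 5, [37, 37, 37, 37], reappears at step 8 — and no state repeats earlier — so the cycle the system enters has period 3.

Derivation:
t=0: [24, 20, 39, 58]
t=1: [66, 60, 46, 48]
t=2: [38, 36, 37, 37]
t=3: [15, 16, 15, 16]
t=4: [68, 67, 68, 67]
t=5: [37, 37, 37, 37]
t=6: [16, 16, 16, 16]
t=7: [69, 69, 69, 69]
t=8: [37, 37, 37, 37]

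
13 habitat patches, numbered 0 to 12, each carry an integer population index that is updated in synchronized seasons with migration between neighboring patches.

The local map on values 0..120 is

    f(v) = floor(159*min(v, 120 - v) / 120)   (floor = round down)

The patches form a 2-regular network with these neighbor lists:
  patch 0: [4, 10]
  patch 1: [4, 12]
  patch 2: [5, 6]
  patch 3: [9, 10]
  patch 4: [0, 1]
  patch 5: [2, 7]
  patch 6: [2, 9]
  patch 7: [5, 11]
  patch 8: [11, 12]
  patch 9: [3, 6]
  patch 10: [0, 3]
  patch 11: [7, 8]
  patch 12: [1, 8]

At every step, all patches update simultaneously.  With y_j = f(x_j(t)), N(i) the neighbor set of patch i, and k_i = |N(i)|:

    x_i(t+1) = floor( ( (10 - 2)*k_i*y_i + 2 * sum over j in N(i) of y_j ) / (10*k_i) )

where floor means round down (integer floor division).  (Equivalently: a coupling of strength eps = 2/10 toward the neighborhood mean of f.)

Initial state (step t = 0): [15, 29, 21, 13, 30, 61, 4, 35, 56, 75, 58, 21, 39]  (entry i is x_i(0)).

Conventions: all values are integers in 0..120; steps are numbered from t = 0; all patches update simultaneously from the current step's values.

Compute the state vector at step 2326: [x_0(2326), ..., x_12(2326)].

Simulating step by step:
t=0: [15, 29, 21, 13, 30, 61, 4, 35, 56, 75, 58, 21, 39]
t=1: [26, 39, 29, 27, 36, 69, 12, 47, 67, 49, 64, 33, 52]
t=2: [39, 52, 38, 41, 46, 63, 22, 60, 67, 56, 66, 47, 66]
t=3: [53, 67, 50, 57, 59, 72, 35, 76, 69, 67, 67, 64, 70]
t=4: [70, 70, 63, 74, 76, 62, 50, 60, 67, 68, 70, 71, 66]
t=5: [65, 65, 74, 61, 59, 76, 67, 77, 69, 67, 65, 66, 70]
t=6: [72, 72, 60, 76, 76, 58, 69, 57, 67, 70, 72, 69, 66]
t=7: [62, 63, 77, 59, 59, 76, 68, 74, 69, 65, 62, 68, 70]
t=8: [76, 74, 57, 77, 77, 58, 67, 60, 67, 72, 76, 67, 67]
t=9: [57, 60, 74, 56, 56, 76, 69, 77, 70, 63, 57, 70, 69]
t=10: [74, 77, 60, 74, 74, 58, 67, 57, 66, 74, 74, 65, 68]
t=11: [60, 57, 77, 60, 59, 76, 69, 74, 70, 61, 60, 72, 67]
t=12: [78, 74, 57, 78, 77, 58, 67, 60, 66, 77, 79, 63, 70]
t=13: [55, 60, 74, 55, 56, 76, 69, 78, 70, 57, 54, 75, 65]
t=14: [72, 77, 60, 72, 74, 57, 67, 55, 65, 73, 71, 59, 72]
t=15: [62, 57, 77, 63, 59, 75, 70, 72, 71, 62, 63, 76, 63]
t=16: [76, 75, 57, 75, 77, 59, 66, 62, 64, 74, 75, 59, 73]
t=17: [57, 59, 74, 59, 56, 77, 70, 76, 73, 61, 58, 77, 62]
t=18: [75, 77, 60, 77, 74, 56, 66, 57, 62, 76, 76, 56, 74]
t=19: [59, 56, 77, 56, 59, 74, 70, 74, 74, 59, 57, 74, 61]
t=20: [77, 74, 57, 74, 77, 59, 66, 60, 61, 76, 75, 60, 75]
t=21: [56, 59, 74, 59, 56, 77, 70, 78, 76, 59, 58, 78, 61]
t=22: [74, 77, 60, 77, 74, 56, 66, 55, 59, 76, 76, 55, 76]
t=23: [59, 56, 77, 56, 59, 74, 70, 72, 75, 59, 58, 72, 59]
t=24: [77, 74, 57, 74, 77, 59, 66, 62, 61, 76, 76, 62, 75]
t=25: [56, 59, 74, 59, 56, 77, 70, 76, 75, 59, 58, 76, 61]
t=26: [74, 77, 60, 77, 74, 56, 66, 57, 60, 76, 76, 58, 76]
t=27: [59, 56, 77, 56, 59, 74, 70, 75, 76, 59, 58, 76, 59]
t=28: [77, 74, 57, 74, 77, 59, 66, 59, 60, 76, 76, 58, 75]
t=29: [56, 59, 74, 59, 56, 77, 70, 77, 76, 59, 58, 76, 61]
t=30: [74, 77, 60, 77, 74, 56, 66, 56, 60, 76, 76, 57, 76]
t=31: [59, 56, 77, 56, 59, 74, 70, 74, 76, 59, 58, 75, 59]
t=32: [77, 74, 57, 74, 77, 59, 66, 59, 60, 76, 76, 59, 75]
t=33: [56, 59, 74, 59, 56, 77, 70, 78, 76, 59, 58, 78, 61]

Answer: [74, 77, 60, 77, 74, 56, 66, 55, 59, 76, 76, 55, 76]
Key observation: The state at step 21, [56, 59, 74, 59, 56, 77, 70, 78, 76, 59, 58, 78, 61], reappears at step 33: the system is in a cycle of period 12 from step 21 on.  Therefore the state at step 2326 equals the state at step 21 + ((2326 - 21) mod 12) = 22, which is [74, 77, 60, 77, 74, 56, 66, 55, 59, 76, 76, 55, 76].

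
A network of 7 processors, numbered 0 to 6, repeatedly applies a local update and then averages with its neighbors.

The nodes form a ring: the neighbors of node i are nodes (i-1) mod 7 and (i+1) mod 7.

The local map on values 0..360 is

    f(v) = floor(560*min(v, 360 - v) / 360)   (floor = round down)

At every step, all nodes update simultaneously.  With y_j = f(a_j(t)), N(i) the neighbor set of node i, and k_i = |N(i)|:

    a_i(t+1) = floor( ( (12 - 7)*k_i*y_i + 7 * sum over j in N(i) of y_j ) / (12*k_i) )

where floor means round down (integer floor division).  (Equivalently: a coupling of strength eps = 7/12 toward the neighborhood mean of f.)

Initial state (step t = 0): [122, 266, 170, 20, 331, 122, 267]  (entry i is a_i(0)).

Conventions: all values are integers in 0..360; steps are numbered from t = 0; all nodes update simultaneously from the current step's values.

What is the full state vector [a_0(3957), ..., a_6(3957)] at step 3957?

Answer: [164, 181, 223, 259, 259, 223, 181]
Key observation: The state at step 35, [157, 177, 221, 256, 256, 221, 177], reappears at step 39: the system is in a cycle of period 4 from step 35 on.  Therefore the state at step 3957 equals the state at step 35 + ((3957 - 35) mod 4) = 37, which is [164, 181, 223, 259, 259, 223, 181].

Derivation:
t=0: [122, 266, 170, 20, 331, 122, 267]
t=1: [163, 192, 161, 103, 82, 133, 170]
t=2: [258, 255, 226, 176, 159, 199, 243]
t=3: [166, 174, 213, 246, 255, 229, 194]
t=4: [261, 254, 225, 187, 178, 207, 241]
t=5: [165, 174, 213, 253, 262, 233, 191]
t=6: [261, 253, 222, 180, 169, 202, 241]
t=7: [166, 176, 219, 255, 262, 232, 193]
t=8: [262, 252, 218, 176, 168, 202, 241]
t=9: [166, 178, 220, 254, 259, 232, 192]
t=10: [264, 253, 218, 177, 171, 204, 242]
t=11: [163, 176, 220, 256, 261, 231, 190]
t=12: [262, 250, 217, 175, 169, 205, 242]
t=13: [166, 180, 221, 254, 258, 230, 190]
t=14: [266, 254, 219, 177, 172, 207, 244]
t=15: [161, 174, 219, 256, 260, 229, 187]
t=16: [261, 249, 216, 176, 170, 208, 244]
t=17: [166, 181, 223, 256, 258, 227, 188]
t=18: [266, 253, 216, 175, 172, 209, 246]
t=19: [160, 177, 221, 256, 258, 227, 184]
t=20: [263, 249, 217, 176, 172, 211, 246]
t=21: [164, 180, 222, 256, 258, 225, 184]
t=22: [267, 253, 217, 175, 174, 213, 249]
t=23: [158, 175, 220, 256, 258, 223, 180]
t=24: [263, 248, 216, 176, 174, 216, 250]
t=25: [163, 181, 223, 257, 257, 221, 180]
t=26: [268, 251, 216, 175, 176, 218, 253]
t=27: [157, 177, 221, 258, 257, 219, 175]
t=28: [261, 248, 216, 175, 176, 217, 248]
t=29: [165, 182, 223, 258, 257, 222, 182]
t=30: [267, 251, 215, 174, 175, 216, 252]
t=31: [158, 178, 221, 257, 257, 221, 177]
t=32: [262, 249, 217, 176, 176, 216, 249]
t=33: [163, 180, 222, 258, 258, 223, 181]
t=34: [268, 252, 216, 174, 174, 215, 251]
t=35: [157, 177, 221, 256, 256, 221, 177]
t=36: [262, 248, 217, 177, 177, 217, 248]
t=37: [164, 181, 223, 259, 259, 223, 181]
t=38: [268, 252, 215, 173, 173, 215, 252]
t=39: [157, 177, 221, 256, 256, 221, 177]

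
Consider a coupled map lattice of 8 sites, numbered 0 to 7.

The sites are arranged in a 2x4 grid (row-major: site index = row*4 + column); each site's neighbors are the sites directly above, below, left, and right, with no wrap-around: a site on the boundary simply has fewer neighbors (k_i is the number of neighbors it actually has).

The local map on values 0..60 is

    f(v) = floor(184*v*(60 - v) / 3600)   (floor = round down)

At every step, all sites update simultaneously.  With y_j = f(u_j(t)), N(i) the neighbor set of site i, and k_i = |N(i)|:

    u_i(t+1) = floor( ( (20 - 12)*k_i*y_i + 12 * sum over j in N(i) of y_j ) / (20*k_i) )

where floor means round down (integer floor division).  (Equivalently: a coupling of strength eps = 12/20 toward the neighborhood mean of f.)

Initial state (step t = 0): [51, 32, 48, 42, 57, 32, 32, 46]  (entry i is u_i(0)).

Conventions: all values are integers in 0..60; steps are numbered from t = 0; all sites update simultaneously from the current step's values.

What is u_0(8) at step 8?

Answer: u_0(8) = 43

Derivation:
t=0: [51, 32, 48, 42, 57, 32, 32, 46]
t=1: [25, 37, 37, 33, 23, 37, 39, 37]
t=2: [43, 43, 43, 43, 43, 42, 42, 43]
t=3: [37, 37, 37, 37, 37, 37, 37, 37]
t=4: [43, 43, 43, 43, 43, 43, 43, 43]
t=5: [37, 37, 37, 37, 37, 37, 37, 37]
t=6: [43, 43, 43, 43, 43, 43, 43, 43]
t=7: [37, 37, 37, 37, 37, 37, 37, 37]
t=8: [43, 43, 43, 43, 43, 43, 43, 43]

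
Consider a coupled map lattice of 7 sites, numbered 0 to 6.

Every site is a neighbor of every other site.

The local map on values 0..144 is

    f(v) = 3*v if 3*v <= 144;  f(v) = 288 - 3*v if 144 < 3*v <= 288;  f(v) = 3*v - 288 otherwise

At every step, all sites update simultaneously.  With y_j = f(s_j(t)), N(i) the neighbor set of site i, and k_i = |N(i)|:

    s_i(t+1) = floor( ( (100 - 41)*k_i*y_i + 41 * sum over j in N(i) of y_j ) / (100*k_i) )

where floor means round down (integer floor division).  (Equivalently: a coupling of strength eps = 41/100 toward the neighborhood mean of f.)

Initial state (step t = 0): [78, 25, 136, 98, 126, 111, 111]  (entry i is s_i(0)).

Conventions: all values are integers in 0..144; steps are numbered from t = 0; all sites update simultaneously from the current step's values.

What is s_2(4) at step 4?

Answer: s_2(4) = 49

Derivation:
t=0: [78, 25, 136, 98, 126, 111, 111]
t=1: [57, 68, 92, 32, 76, 53, 53]
t=2: [103, 86, 49, 92, 74, 110, 110]
t=3: [35, 39, 97, 30, 58, 46, 46]
t=4: [102, 109, 49, 95, 107, 120, 120]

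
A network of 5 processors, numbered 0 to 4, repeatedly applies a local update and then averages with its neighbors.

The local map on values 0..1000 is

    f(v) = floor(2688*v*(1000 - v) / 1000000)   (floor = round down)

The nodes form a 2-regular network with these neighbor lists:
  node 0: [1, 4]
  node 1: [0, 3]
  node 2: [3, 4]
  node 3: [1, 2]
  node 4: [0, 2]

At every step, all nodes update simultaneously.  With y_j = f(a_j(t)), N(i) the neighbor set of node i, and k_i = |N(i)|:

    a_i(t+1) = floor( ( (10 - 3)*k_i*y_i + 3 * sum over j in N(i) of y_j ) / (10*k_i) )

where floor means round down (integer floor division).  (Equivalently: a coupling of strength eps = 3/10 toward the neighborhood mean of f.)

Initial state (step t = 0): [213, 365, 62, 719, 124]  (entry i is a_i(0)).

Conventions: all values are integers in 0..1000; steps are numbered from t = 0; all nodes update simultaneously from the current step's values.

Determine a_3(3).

Simulating step by step:
t=0: [213, 365, 62, 719, 124]
t=1: [452, 585, 234, 496, 294]
t=2: [646, 656, 520, 639, 561]
t=3: [619, 609, 661, 625, 655]

Answer: a_3(3) = 625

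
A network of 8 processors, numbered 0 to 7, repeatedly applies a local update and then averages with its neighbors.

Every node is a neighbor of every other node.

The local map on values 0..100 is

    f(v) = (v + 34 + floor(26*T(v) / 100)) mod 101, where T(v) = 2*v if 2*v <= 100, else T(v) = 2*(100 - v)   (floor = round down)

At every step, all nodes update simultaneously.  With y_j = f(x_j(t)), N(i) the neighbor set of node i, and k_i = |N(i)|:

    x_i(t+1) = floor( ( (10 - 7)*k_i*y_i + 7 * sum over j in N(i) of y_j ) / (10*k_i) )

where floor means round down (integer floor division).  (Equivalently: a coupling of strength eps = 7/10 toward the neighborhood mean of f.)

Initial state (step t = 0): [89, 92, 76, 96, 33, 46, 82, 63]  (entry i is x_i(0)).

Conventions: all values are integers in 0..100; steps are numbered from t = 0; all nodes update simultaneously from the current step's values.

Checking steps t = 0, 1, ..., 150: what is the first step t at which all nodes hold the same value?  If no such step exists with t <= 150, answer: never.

Answer: 3
Key observation: Synchronization is absorbing here: once all nodes are equal they stay equal, and step 3 is the first all-equal step.

Derivation:
t=0: [89, 92, 76, 96, 33, 46, 82, 63]  (not all equal)
t=1: [28, 29, 27, 29, 40, 23, 28, 26]  (not all equal)
t=2: [77, 77, 76, 77, 80, 75, 77, 76]  (not all equal)
t=3: [21, 21, 21, 21, 21, 21, 21, 21]  (all equal)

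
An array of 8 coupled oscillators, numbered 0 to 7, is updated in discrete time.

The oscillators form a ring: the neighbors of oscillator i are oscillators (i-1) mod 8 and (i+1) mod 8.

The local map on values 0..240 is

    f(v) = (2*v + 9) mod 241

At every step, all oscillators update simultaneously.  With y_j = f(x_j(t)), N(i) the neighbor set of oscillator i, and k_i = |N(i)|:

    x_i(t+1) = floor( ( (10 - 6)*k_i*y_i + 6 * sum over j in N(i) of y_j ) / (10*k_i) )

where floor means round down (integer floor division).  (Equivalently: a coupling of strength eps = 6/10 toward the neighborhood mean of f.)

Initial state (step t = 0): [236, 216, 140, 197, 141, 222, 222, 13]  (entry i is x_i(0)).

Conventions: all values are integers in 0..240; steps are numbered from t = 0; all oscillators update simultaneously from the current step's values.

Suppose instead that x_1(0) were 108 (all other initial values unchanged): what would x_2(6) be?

Simulating step by step:
t=0: [236, 108, 140, 197, 141, 222, 222, 13]
t=1: [174, 176, 135, 94, 132, 163, 158, 149]
t=2: [102, 94, 110, 99, 100, 72, 81, 86]
t=3: [198, 211, 212, 214, 191, 175, 168, 187]
t=4: [165, 182, 192, 181, 154, 123, 119, 137]
t=5: [91, 127, 139, 120, 73, 30, 19, 48]
t=6: [114, 79, 27, 63, 85, 88, 71, 113]

Answer: x_2(6) = 27
Key observation: This trace re-runs the system from the modified initial state.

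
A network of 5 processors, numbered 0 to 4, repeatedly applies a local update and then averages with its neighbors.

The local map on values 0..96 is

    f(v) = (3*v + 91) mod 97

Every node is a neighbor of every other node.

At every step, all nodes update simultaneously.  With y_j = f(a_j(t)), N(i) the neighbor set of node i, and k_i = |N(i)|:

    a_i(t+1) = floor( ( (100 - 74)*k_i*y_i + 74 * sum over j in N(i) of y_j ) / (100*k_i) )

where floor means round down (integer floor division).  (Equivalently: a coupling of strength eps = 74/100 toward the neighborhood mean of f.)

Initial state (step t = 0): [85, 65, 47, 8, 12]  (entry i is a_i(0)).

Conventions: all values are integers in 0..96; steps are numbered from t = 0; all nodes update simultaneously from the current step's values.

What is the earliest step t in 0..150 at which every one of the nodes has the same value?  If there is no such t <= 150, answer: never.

Answer: 3
Key observation: Synchronization is absorbing here: once all nodes are equal they stay equal, and step 3 is the first all-equal step.

Derivation:
t=0: [85, 65, 47, 8, 12]  (not all equal)
t=1: [47, 50, 45, 44, 45]  (not all equal)
t=2: [35, 36, 35, 35, 35]  (not all equal)
t=3: [2, 2, 2, 2, 2]  (all equal)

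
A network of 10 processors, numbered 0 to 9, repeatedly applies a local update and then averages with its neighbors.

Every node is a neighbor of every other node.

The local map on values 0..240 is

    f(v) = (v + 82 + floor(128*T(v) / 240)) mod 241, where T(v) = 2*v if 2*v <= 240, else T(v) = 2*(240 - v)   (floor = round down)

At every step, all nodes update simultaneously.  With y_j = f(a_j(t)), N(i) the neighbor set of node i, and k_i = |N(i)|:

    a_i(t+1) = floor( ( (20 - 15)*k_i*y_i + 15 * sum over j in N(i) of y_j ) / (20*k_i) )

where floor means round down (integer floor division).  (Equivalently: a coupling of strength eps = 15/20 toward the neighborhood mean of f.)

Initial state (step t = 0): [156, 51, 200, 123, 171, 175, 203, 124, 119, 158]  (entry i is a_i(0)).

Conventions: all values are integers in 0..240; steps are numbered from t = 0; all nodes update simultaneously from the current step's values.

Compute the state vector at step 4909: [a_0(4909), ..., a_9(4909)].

Simulating step by step:
t=0: [156, 51, 200, 123, 171, 175, 203, 124, 119, 158]
t=1: [94, 110, 93, 94, 93, 93, 93, 94, 94, 94]
t=2: [37, 42, 36, 37, 36, 36, 36, 37, 37, 37]
t=3: [158, 159, 157, 158, 157, 157, 157, 158, 158, 158]
t=4: [86, 86, 86, 86, 86, 86, 86, 86, 86, 86]
t=5: [18, 18, 18, 18, 18, 18, 18, 18, 18, 18]
t=6: [119, 119, 119, 119, 119, 119, 119, 119, 119, 119]
t=7: [86, 86, 86, 86, 86, 86, 86, 86, 86, 86]

Answer: [86, 86, 86, 86, 86, 86, 86, 86, 86, 86]
Key observation: The state at step 4, [86, 86, 86, 86, 86, 86, 86, 86, 86, 86], reappears at step 7: the system is in a cycle of period 3 from step 4 on.  Therefore the state at step 4909 equals the state at step 4 + ((4909 - 4) mod 3) = 4, which is [86, 86, 86, 86, 86, 86, 86, 86, 86, 86].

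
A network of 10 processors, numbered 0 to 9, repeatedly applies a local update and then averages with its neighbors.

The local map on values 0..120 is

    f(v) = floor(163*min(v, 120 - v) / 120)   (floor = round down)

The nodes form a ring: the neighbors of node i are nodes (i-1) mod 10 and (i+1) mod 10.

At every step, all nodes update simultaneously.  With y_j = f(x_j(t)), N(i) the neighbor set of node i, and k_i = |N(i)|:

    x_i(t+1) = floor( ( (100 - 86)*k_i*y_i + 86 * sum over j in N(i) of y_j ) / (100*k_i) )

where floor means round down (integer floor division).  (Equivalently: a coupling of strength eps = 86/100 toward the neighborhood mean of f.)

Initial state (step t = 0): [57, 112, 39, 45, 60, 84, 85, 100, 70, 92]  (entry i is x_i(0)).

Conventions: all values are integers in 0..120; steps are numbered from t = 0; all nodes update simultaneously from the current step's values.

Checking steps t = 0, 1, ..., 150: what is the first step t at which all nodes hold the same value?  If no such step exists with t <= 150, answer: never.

Answer: 38
Key observation: Synchronization is absorbing here: once all nodes are equal they stay equal, and step 38 is the first all-equal step.

Derivation:
t=0: [57, 112, 39, 45, 60, 84, 85, 100, 70, 92]  (not all equal)
t=1: [31, 56, 37, 65, 58, 61, 38, 52, 37, 67]  (not all equal)
t=2: [69, 50, 71, 65, 77, 66, 71, 53, 67, 49]  (not all equal)
t=3: [66, 67, 69, 63, 71, 63, 71, 68, 68, 69]  (not all equal)
t=4: [70, 71, 73, 68, 75, 67, 72, 68, 69, 71]  (not all equal)
t=5: [66, 65, 67, 63, 69, 64, 69, 67, 68, 67]  (not all equal)
t=6: [72, 72, 74, 70, 75, 69, 72, 69, 70, 71]  (not all equal)
t=7: [65, 63, 65, 62, 67, 63, 68, 66, 67, 66]  (not all equal)
t=8: [74, 74, 77, 73, 76, 71, 74, 70, 72, 72]  (not all equal)
t=9: [63, 60, 61, 59, 63, 61, 65, 63, 65, 63]  (not all equal)
t=10: [78, 78, 80, 78, 79, 76, 77, 74, 76, 75]  (not all equal)
t=11: [58, 55, 56, 54, 57, 56, 60, 58, 61, 58]  (not all equal)
t=12: [76, 76, 73, 76, 74, 78, 77, 80, 78, 78]  (not all equal)
t=13: [58, 60, 59, 62, 58, 59, 55, 57, 55, 57]  (not all equal)
t=14: [78, 79, 79, 78, 78, 76, 77, 74, 76, 76]  (not all equal)
t=15: [57, 55, 55, 56, 57, 57, 60, 58, 60, 58]  (not all equal)
t=16: [76, 75, 74, 75, 76, 78, 77, 80, 78, 78]  (not all equal)
t=17: [59, 60, 61, 60, 59, 58, 55, 57, 55, 57]  (not all equal)
t=18: [79, 80, 80, 80, 79, 77, 77, 74, 76, 77]  (not all equal)
t=19: [55, 54, 54, 54, 55, 56, 59, 58, 59, 57]  (not all equal)
t=20: [74, 73, 73, 73, 74, 76, 77, 79, 77, 77]  (not all equal)
t=21: [60, 62, 63, 62, 61, 59, 57, 57, 56, 59]  (not all equal)
t=22: [79, 78, 77, 78, 79, 78, 78, 76, 78, 78]  (not all equal)
t=23: [56, 56, 57, 56, 56, 56, 57, 57, 57, 56]  (not all equal)
t=24: [76, 76, 76, 76, 76, 76, 76, 77, 76, 76]  (not all equal)
t=25: [59, 59, 59, 59, 59, 59, 58, 58, 58, 59]  (not all equal)
t=26: [80, 80, 80, 80, 80, 79, 78, 78, 78, 79]  (not all equal)
t=27: [54, 54, 54, 54, 54, 55, 56, 57, 56, 55]  (not all equal)
t=28: [73, 73, 73, 73, 73, 74, 75, 76, 75, 74]  (not all equal)
t=29: [62, 63, 63, 63, 62, 62, 60, 60, 60, 62]  (not all equal)
t=30: [77, 77, 77, 77, 77, 79, 79, 81, 79, 79]  (not all equal)
t=31: [56, 58, 58, 58, 56, 56, 53, 54, 53, 56]  (not all equal)
t=32: [76, 77, 78, 77, 76, 73, 74, 71, 74, 73]  (not all equal)
t=33: [60, 58, 57, 58, 60, 60, 64, 62, 64, 60]  (not all equal)
t=34: [79, 78, 77, 78, 79, 78, 79, 76, 79, 78]  (not all equal)
t=35: [56, 56, 57, 56, 56, 55, 57, 55, 57, 55]  (not all equal)
t=36: [75, 76, 76, 76, 75, 76, 74, 76, 74, 76]  (not all equal)
t=37: [59, 59, 59, 59, 59, 61, 59, 61, 59, 61]  (not all equal)
t=38: [80, 80, 80, 80, 80, 80, 80, 80, 80, 80]  (all equal)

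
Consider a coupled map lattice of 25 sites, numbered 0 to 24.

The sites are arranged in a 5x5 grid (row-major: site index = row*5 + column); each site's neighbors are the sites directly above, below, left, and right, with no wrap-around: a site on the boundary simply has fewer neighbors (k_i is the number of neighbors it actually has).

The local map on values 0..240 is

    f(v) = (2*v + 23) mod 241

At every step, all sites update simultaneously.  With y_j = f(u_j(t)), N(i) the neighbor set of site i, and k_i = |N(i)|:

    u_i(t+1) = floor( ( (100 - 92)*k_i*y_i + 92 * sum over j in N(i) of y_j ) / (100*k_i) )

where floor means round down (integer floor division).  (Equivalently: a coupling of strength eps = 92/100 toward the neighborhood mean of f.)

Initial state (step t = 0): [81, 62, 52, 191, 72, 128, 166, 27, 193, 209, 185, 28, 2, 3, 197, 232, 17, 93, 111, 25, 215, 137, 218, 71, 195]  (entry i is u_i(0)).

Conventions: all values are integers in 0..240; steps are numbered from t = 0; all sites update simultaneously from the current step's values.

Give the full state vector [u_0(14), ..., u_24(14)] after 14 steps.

Answer: [177, 206, 148, 195, 169, 165, 144, 181, 148, 157, 168, 149, 151, 175, 146, 96, 174, 177, 155, 158, 189, 130, 151, 193, 119]

Derivation:
t=0: [81, 62, 52, 191, 72, 128, 166, 27, 193, 209, 185, 28, 2, 3, 197, 232, 17, 93, 111, 25, 215, 137, 218, 71, 195]
t=1: [99, 142, 129, 154, 180, 141, 87, 106, 121, 172, 49, 86, 92, 88, 106, 129, 84, 87, 109, 113, 45, 153, 149, 134, 123]
t=2: [77, 145, 123, 70, 110, 170, 144, 126, 151, 133, 101, 180, 206, 123, 120, 133, 134, 125, 104, 81, 67, 124, 109, 37, 28]
t=3: [103, 90, 84, 48, 97, 154, 90, 89, 69, 36, 113, 135, 69, 124, 81, 136, 61, 111, 97, 116, 48, 65, 48, 102, 136]
t=4: [153, 207, 175, 184, 115, 142, 141, 180, 115, 180, 60, 123, 78, 168, 57, 87, 72, 147, 80, 140, 104, 129, 127, 137, 115]
t=5: [127, 102, 160, 59, 135, 95, 104, 100, 127, 60, 100, 129, 98, 126, 109, 181, 91, 136, 86, 106, 127, 136, 55, 75, 55]
t=6: [205, 131, 189, 69, 134, 167, 180, 153, 127, 38, 139, 205, 98, 106, 126, 153, 83, 177, 129, 119, 93, 119, 96, 155, 198]
t=7: [88, 155, 102, 88, 123, 130, 112, 135, 136, 44, 126, 155, 167, 94, 111, 147, 115, 163, 114, 78, 66, 189, 93, 140, 65]
t=8: [77, 139, 123, 110, 144, 76, 64, 96, 136, 35, 67, 46, 115, 59, 153, 67, 101, 88, 129, 65, 120, 128, 117, 119, 123]
t=9: [122, 113, 87, 46, 49, 162, 142, 73, 108, 72, 149, 134, 155, 55, 125, 136, 135, 83, 121, 60, 91, 83, 80, 27, 81]
t=10: [54, 89, 105, 180, 139, 61, 81, 150, 153, 133, 70, 70, 131, 99, 138, 107, 115, 95, 126, 85, 128, 150, 154, 126, 116]
t=11: [169, 184, 148, 128, 92, 158, 150, 133, 120, 67, 180, 105, 159, 69, 146, 84, 160, 58, 154, 47, 149, 49, 108, 45, 105]
t=12: [123, 97, 78, 97, 106, 113, 128, 68, 94, 105, 171, 116, 141, 78, 139, 114, 165, 133, 129, 131, 149, 138, 133, 181, 124]
t=13: [105, 92, 196, 209, 225, 58, 94, 125, 198, 173, 19, 78, 97, 100, 144, 97, 38, 64, 98, 43, 37, 78, 80, 47, 88]
t=14: [177, 206, 148, 195, 169, 165, 144, 181, 148, 157, 168, 149, 151, 175, 146, 96, 174, 177, 155, 158, 189, 130, 151, 193, 119]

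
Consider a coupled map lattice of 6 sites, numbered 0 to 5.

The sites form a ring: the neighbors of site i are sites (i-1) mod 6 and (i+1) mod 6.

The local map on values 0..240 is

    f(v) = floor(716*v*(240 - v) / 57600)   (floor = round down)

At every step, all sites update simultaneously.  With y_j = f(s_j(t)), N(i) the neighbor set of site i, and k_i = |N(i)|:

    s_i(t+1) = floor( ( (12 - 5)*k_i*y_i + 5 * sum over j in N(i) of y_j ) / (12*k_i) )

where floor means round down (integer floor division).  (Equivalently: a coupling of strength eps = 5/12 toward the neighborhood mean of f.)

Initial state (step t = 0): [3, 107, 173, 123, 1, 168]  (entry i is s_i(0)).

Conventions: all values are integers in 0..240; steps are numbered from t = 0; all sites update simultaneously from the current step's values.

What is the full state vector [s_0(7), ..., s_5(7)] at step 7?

Simulating step by step:
t=0: [3, 107, 173, 123, 1, 168]
t=1: [72, 134, 157, 134, 69, 89]
t=2: [158, 167, 167, 166, 156, 159]
t=3: [158, 153, 151, 153, 159, 160]
t=4: [161, 164, 166, 164, 160, 159]
t=5: [157, 154, 152, 154, 158, 159]
t=6: [161, 163, 165, 163, 161, 160]
t=7: [157, 155, 154, 155, 157, 158]

Answer: [157, 155, 154, 155, 157, 158]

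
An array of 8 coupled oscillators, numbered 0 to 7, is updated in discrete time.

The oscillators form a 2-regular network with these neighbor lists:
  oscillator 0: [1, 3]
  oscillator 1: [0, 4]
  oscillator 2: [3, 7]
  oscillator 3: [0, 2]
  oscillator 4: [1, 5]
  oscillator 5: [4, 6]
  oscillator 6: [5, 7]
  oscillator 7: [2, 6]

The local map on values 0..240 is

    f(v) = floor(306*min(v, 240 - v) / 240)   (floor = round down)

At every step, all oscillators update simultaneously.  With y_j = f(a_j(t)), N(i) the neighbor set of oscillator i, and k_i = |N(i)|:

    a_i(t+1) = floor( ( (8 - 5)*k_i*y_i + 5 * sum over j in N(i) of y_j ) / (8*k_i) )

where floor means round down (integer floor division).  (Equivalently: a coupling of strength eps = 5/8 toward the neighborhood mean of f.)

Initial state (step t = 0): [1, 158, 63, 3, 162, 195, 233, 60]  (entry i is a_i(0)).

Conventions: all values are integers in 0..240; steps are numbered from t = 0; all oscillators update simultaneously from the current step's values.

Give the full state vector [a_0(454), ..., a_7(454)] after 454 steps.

Answer: [140, 128, 149, 149, 120, 120, 128, 140]
Key observation: The state at step 16, [140, 128, 148, 148, 119, 119, 128, 140], reappears at step 20: the system is in a cycle of period 4 from step 16 on.  Therefore the state at step 454 equals the state at step 16 + ((454 - 16) mod 4) = 18, which is [140, 128, 149, 149, 120, 120, 128, 140].

Derivation:
t=0: [1, 158, 63, 3, 162, 195, 233, 60]
t=1: [33, 70, 54, 26, 87, 54, 44, 56]
t=2: [53, 80, 58, 46, 90, 77, 64, 65]
t=3: [75, 94, 71, 65, 105, 97, 86, 78]
t=4: [98, 115, 90, 88, 125, 121, 110, 99]
t=5: [127, 139, 117, 116, 147, 146, 139, 126]
t=6: [139, 129, 147, 146, 121, 121, 130, 140]
t=7: [129, 140, 121, 121, 147, 147, 139, 128]
t=8: [139, 128, 148, 147, 120, 121, 129, 140]
t=9: [129, 141, 120, 120, 148, 148, 139, 128]
t=10: [140, 127, 149, 149, 119, 120, 128, 141]
t=11: [128, 140, 119, 119, 149, 148, 140, 127]
t=12: [140, 128, 148, 148, 119, 119, 129, 140]
t=13: [128, 140, 120, 120, 148, 147, 139, 128]
t=14: [140, 128, 149, 149, 120, 120, 129, 141]
t=15: [128, 140, 119, 119, 149, 149, 140, 127]
t=16: [140, 128, 148, 148, 119, 119, 128, 140]
t=17: [128, 140, 120, 120, 148, 148, 140, 128]
t=18: [140, 128, 149, 149, 120, 120, 128, 140]
t=19: [128, 140, 119, 119, 149, 149, 140, 128]
t=20: [140, 128, 148, 148, 119, 119, 128, 140]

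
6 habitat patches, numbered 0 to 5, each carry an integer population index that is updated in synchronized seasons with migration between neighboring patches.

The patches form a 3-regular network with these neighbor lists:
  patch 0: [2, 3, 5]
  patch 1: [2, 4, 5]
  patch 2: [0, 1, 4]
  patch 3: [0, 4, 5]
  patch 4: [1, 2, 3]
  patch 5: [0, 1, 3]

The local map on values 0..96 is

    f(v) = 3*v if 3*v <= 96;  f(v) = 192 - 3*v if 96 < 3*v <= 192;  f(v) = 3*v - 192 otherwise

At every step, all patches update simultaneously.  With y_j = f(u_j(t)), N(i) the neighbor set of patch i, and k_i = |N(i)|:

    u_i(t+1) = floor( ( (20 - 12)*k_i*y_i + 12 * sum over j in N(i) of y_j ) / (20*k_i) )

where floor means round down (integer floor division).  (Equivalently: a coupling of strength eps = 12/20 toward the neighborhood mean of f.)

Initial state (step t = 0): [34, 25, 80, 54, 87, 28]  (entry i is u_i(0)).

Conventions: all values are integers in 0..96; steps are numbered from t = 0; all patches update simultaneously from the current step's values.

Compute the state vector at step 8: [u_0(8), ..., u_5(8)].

Simulating step by step:
t=0: [34, 25, 80, 54, 87, 28]
t=1: [68, 70, 66, 60, 58, 72]
t=2: [13, 16, 12, 15, 14, 18]
t=3: [42, 45, 40, 45, 42, 48]
t=4: [61, 60, 66, 58, 63, 55]
t=5: [13, 12, 7, 15, 8, 18]
t=6: [39, 34, 28, 41, 30, 45]
t=7: [72, 82, 84, 72, 84, 69]
t=8: [29, 48, 51, 29, 51, 26]

Answer: [29, 48, 51, 29, 51, 26]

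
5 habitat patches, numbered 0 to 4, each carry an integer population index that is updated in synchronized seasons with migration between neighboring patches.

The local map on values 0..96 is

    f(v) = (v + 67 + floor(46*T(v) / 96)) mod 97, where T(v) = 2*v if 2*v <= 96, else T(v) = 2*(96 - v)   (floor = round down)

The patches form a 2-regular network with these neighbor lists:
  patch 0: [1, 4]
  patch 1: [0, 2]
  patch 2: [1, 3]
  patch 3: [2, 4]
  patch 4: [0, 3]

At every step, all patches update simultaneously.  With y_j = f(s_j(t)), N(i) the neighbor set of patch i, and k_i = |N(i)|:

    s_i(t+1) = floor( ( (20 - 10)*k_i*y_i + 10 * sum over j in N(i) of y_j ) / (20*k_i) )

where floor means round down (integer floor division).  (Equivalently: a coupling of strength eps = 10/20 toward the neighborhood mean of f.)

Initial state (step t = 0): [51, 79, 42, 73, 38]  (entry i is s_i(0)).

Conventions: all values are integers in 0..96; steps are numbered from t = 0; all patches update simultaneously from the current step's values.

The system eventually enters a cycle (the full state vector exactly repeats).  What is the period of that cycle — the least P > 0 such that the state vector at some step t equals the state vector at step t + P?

Simulating step by step:
t=0: [51, 79, 42, 73, 38]
t=1: [59, 61, 58, 56, 54]
t=2: [64, 64, 64, 64, 64]
t=3: [64, 64, 64, 64, 64]

Answer: 1
Key observation: The state at step 2, [64, 64, 64, 64, 64], reappears at step 3 — and no state repeats earlier — so the cycle the system enters has period 1.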